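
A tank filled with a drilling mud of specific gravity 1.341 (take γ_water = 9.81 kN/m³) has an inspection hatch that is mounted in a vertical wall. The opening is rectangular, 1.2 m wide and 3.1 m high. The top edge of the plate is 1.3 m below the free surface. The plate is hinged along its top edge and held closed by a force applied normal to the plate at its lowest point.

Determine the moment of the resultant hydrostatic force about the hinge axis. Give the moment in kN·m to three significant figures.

γ = 1.341 × 9.81 = 13.15521 kN/m³.
The centroid lies 3.1/2 = 1.55 m below the top edge, so the centroid depth is h_c = 1.3 + 1.55 = 2.85 m.
A = 1.2 × 3.1 = 3.72 m².
Resultant F = γ·h_c·A = 13.15521 × 2.85 × 3.72 = 139.472 kN.
I_c = b·h³/12 = 1.2 × 3.1³/12 = 2.9791 m⁴.
Centre of pressure: y_p = y_c + I_c/(y_c·A) = 2.85 + 2.9791/(2.85 × 3.72) = 2.85 + 0.280994 = 3.13099 m along the plane.
The resultant acts 1.55 + 0.280994 = 1.83099 m (along the plate) below the hinge at the top edge, so the moment about the hinge is M = F × 1.83099 = 139.472 × 1.83099 = 255.372 kN·m.

M ≈ 255 kN·m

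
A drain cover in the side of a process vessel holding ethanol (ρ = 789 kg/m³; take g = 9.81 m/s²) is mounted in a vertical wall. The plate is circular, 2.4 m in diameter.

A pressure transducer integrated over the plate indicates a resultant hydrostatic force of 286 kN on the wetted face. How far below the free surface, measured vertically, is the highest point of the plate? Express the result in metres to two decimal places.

γ = ρg = 789 × 9.81 / 1000 = 7.74009 kN/m³.
A = π(1.2)² = 4.52389 m².
From F = γ·h_c·A, the centroid depth is h_c = 286/(7.74009 × 4.52389) = 8.16785 m.
The centroid is at the centre, 1.2 m below the top of the plate, so the highest point sits at h_top = 8.16785 − 1.2 = 6.96785 m below the surface.

d_top ≈ 6.97 m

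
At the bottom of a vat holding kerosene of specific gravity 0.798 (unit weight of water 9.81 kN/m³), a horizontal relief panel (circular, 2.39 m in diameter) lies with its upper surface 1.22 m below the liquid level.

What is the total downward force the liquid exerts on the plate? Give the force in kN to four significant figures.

γ = 0.798 × 9.81 = 7.82838 kN/m³.
The plate is horizontal, so pressure is uniform at p = γ·h = 7.82838 × 1.22 = 9.55062 kN/m².
A = π(1.195)² = 4.48627 m².
F = p·A = 9.55062 × 4.48627 = 42.8467 kN.

F ≈ 42.85 kN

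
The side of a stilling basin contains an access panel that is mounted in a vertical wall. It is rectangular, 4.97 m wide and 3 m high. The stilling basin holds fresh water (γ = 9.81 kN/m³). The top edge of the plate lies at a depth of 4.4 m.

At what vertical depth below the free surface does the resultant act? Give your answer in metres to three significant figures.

h_p = 6.03 m

γ = 9.81 kN/m³.
The centroid lies 3/2 = 1.5 m below the top edge, so the centroid depth is h_c = 4.4 + 1.5 = 5.9 m.
A = 4.97 × 3 = 14.91 m².
Resultant F = γ·h_c·A = 9.81 × 5.9 × 14.91 = 862.976 kN.
I_c = b·h³/12 = 4.97 × 3³/12 = 11.1825 m⁴.
Centre of pressure: y_p = y_c + I_c/(y_c·A) = 5.9 + 11.1825/(5.9 × 14.91) = 5.9 + 0.127119 = 6.02712 m along the plane.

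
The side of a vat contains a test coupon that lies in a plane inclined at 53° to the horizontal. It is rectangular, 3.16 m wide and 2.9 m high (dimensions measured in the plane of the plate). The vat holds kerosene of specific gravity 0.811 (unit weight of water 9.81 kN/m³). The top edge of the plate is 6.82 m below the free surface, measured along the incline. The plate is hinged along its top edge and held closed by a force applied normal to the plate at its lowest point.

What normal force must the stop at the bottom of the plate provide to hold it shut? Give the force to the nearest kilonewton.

γ = 0.811 × 9.81 = 7.95591 kN/m³.
Let θ = 53° be the plate's angle to the horizontal; measure y along the incline from where the plane meets the free surface. Vertical depth h = y·sinθ with sinθ = 0.798636.
The centroid lies 2.9/2 = 1.45 m below the top edge, so y_c = 6.82 + 1.45 = 8.27 m and h_c = 8.27 × 0.798636 = 6.60472 m.
A = 3.16 × 2.9 = 9.164 m².
Resultant F = γ·h_c·A = 7.95591 × 6.60472 × 9.164 = 481.537 kN.
I_c = b·h³/12 = 3.16 × 2.9³/12 = 6.42244 m⁴.
Centre of pressure: y_p = y_c + I_c/(y_c·A) = 8.27 + 6.42244/(8.27 × 9.164) = 8.27 + 0.0847441 = 8.35474 m along the plane.
The resultant acts 1.45 + 0.0847441 = 1.53474 m (along the plate) below the hinge at the top edge, so the moment about the hinge is M = F × 1.53474 = 481.537 × 1.53474 = 739.034 kN·m.
A normal force at the bottom, 2.9 m from the hinge, must supply this moment: P = 739.034/2.9 = 254.839 kN.

P ≈ 255 kN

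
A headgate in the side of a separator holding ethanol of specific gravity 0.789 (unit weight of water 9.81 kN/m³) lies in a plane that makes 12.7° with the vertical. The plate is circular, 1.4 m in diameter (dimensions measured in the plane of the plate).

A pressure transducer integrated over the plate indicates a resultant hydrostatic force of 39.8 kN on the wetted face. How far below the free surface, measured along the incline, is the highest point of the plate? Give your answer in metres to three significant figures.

y_top ≈ 2.72 m

γ = 0.789 × 9.81 = 7.74009 kN/m³.
A = π(0.7)² = 1.53938 m².
From F = γ·h_c·A, the centroid depth is h_c = 39.8/(7.74009 × 1.53938) = 3.34034 m.
The plate makes 12.7° with the vertical, i.e. θ = 90° − 12.7° = 77.3° to the horizontal. Measuring y along the incline from the free-surface line, vertical depth h = y·sinθ with sinθ = 0.975535.
Along the incline, y_c = h_c/sinθ = 3.34034/0.975535 = 3.42411 m.
The centroid is at the centre, 0.7 m below the top of the plate, so the highest point sits at y_top = 3.42411 − 0.7 = 2.72411 m along the incline.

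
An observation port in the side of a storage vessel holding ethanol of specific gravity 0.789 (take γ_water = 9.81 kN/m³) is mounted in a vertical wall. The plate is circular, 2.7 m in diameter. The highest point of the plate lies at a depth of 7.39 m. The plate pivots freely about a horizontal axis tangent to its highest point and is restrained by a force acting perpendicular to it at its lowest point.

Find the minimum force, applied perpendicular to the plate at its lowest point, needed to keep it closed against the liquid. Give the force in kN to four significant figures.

γ = 0.789 × 9.81 = 7.74009 kN/m³.
The centroid is at the centre, 1.35 m below the top of the plate, so the centroid depth is h_c = 7.39 + 1.35 = 8.74 m.
A = π(1.35)² = 5.72555 m².
Resultant F = γ·h_c·A = 7.74009 × 8.74 × 5.72555 = 387.324 kN.
I_c = πr⁴/4 = π × 1.35⁴/4 = 2.6087 m⁴.
Centre of pressure: y_p = y_c + I_c/(y_c·A) = 8.74 + 2.6087/(8.74 × 5.72555) = 8.74 + 0.0521309 = 8.79213 m along the plane.
The resultant acts 1.35 + 0.0521309 = 1.40213 m (along the plate) below the hinge at the top edge, so the moment about the hinge is M = F × 1.40213 = 387.324 × 1.40213 = 543.079 kN·m.
A normal force at the bottom, 2.7 m from the hinge, must supply this moment: P = 543.079/2.7 = 201.14 kN.

P ≈ 201.1 kN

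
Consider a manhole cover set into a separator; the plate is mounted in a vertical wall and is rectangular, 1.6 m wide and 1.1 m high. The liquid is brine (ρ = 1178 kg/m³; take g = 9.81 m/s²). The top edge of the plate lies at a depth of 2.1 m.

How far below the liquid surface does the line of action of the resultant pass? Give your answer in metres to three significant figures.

h_p = 2.69 m

γ = ρg = 1178 × 9.81 / 1000 = 11.55618 kN/m³.
The centroid lies 1.1/2 = 0.55 m below the top edge, so the centroid depth is h_c = 2.1 + 0.55 = 2.65 m.
A = 1.6 × 1.1 = 1.76 m².
Resultant F = γ·h_c·A = 11.55618 × 2.65 × 1.76 = 53.898 kN.
I_c = b·h³/12 = 1.6 × 1.1³/12 = 0.177467 m⁴.
Centre of pressure: y_p = y_c + I_c/(y_c·A) = 2.65 + 0.177467/(2.65 × 1.76) = 2.65 + 0.0380504 = 2.68805 m along the plane.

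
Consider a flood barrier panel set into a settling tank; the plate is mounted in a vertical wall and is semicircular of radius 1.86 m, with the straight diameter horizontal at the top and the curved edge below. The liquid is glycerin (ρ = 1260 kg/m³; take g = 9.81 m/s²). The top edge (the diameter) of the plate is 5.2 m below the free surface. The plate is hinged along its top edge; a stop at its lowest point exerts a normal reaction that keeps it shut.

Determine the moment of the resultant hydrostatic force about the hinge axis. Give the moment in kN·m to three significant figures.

γ = ρg = 1260 × 9.81 / 1000 = 12.3606 kN/m³.
The centroid of a semicircle lies 4r/(3π) = 0.789409 m from the diameter, here below the top edge, so the centroid depth is h_c = 5.2 + 0.789409 = 5.98941 m.
A = πr²/2 = π × 1.86²/2 = 5.43433 m².
Resultant F = γ·h_c·A = 12.3606 × 5.98941 × 5.43433 = 402.318 kN.
I_c = (π/8 − 8/(9π))·r⁴ = 0.109757 × 1.86⁴ = 1.31366 m⁴.
Centre of pressure: y_p = y_c + I_c/(y_c·A) = 5.98941 + 1.31366/(5.98941 × 5.43433) = 5.98941 + 0.0403602 = 6.02977 m along the plane.
The resultant acts 0.789409 + 0.0403602 = 0.829769 m (along the plate) below the hinge at the top edge, so the moment about the hinge is M = F × 0.829769 = 402.318 × 0.829769 = 333.831 kN·m.

M ≈ 334 kN·m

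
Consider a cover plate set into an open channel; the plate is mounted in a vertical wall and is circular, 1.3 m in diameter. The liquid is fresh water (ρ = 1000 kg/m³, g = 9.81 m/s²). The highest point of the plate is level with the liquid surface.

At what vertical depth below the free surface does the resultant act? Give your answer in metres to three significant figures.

γ = ρg = 1000 × 9.81 = 9810 N/m³ = 9.81 kN/m³.
The centroid is at the centre, 0.65 m below the top of the plate, so the centroid depth is h_c = 0.65 m.
A = π(0.65)² = 1.32732 m².
Resultant F = γ·h_c·A = 9.81 × 0.65 × 1.32732 = 8.46366 kN.
I_c = πr⁴/4 = π × 0.65⁴/4 = 0.140198 m⁴.
Centre of pressure: y_p = y_c + I_c/(y_c·A) = 0.65 + 0.140198/(0.65 × 1.32732) = 0.65 + 0.1625 = 0.8125 m along the plane.

h_p = 0.813 m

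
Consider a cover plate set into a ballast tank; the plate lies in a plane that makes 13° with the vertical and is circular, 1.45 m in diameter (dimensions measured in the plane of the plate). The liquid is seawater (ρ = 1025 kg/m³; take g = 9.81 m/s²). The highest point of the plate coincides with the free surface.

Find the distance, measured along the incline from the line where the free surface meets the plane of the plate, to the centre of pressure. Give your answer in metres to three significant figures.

y_p = 0.906 m

γ = ρg = 1025 × 9.81 / 1000 = 10.05525 kN/m³.
The plate makes 13° with the vertical, i.e. θ = 90° − 13° = 77° to the horizontal. Measuring y along the incline from the free-surface line, vertical depth h = y·sinθ with sinθ = 0.974370.
The centroid is at the centre, 0.725 m below the top of the plate, so y_c = 0.725 m and h_c = 0.725 × 0.974370 = 0.706418 m.
A = π(0.725)² = 1.6513 m².
Resultant F = γ·h_c·A = 10.05525 × 0.706418 × 1.6513 = 11.7295 kN.
I_c = πr⁴/4 = π × 0.725⁴/4 = 0.216991 m⁴.
Centre of pressure: y_p = y_c + I_c/(y_c·A) = 0.725 + 0.216991/(0.725 × 1.6513) = 0.725 + 0.18125 = 0.90625 m along the plane.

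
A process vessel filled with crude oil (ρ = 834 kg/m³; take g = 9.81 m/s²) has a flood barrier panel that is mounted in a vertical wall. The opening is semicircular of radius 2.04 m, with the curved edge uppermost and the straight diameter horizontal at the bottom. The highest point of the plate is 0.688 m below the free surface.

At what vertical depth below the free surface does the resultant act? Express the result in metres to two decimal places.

γ = ρg = 834 × 9.81 / 1000 = 8.18154 kN/m³.
The centroid lies 4r/(3π) = 0.865803 m above the diameter, so r − 4r/(3π) = 2.04 − 0.865803 = 1.1742 m below the topmost point, so the centroid depth is h_c = 0.688 + 1.1742 = 1.8622 m.
A = πr²/2 = π × 2.04²/2 = 6.53703 m².
Resultant F = γ·h_c·A = 8.18154 × 1.8622 × 6.53703 = 99.596 kN.
I_c = (π/8 − 8/(9π))·r⁴ = 0.109757 × 2.04⁴ = 1.90087 m⁴.
Centre of pressure: y_p = y_c + I_c/(y_c·A) = 1.8622 + 1.90087/(1.8622 × 6.53703) = 1.8622 + 0.156151 = 2.01835 m along the plane.

h_p = 2.02 m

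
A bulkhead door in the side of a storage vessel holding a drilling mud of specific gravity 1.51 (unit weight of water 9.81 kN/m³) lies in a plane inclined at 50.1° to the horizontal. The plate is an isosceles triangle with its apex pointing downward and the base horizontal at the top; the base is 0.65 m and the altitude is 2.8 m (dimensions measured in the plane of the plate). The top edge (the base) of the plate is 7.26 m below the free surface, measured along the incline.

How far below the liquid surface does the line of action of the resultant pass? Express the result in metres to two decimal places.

h_p = 6.33 m

γ = 1.51 × 9.81 = 14.8131 kN/m³.
Let θ = 50.1° be the plate's angle to the horizontal; measure y along the incline from where the plane meets the free surface. Vertical depth h = y·sinθ with sinθ = 0.767165.
With the apex down, the centroid sits h/3 = 2.8/3 = 0.933333 m below the base (the top edge), so y_c = 7.26 + 0.933333 = 8.19333 m and h_c = 8.19333 × 0.767165 = 6.28564 m.
A = ½ × 0.65 × 2.8 = 0.91 m².
Resultant F = γ·h_c·A = 14.8131 × 6.28564 × 0.91 = 84.7299 kN.
I_c = b·h³/36 = 0.65 × 2.8³/36 = 0.396356 m⁴.
Centre of pressure: y_p = y_c + I_c/(y_c·A) = 8.19333 + 0.396356/(8.19333 × 0.91) = 8.19333 + 0.0531598 = 8.24649 m along the plane.
Vertically, h_p = y_p·sinθ = 8.24649 × 0.767165 = 6.32642 m.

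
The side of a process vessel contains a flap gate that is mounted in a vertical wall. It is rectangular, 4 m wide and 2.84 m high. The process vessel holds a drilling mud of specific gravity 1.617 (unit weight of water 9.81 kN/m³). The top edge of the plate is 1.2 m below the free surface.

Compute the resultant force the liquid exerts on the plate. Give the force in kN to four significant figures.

γ = 1.617 × 9.81 = 15.86277 kN/m³.
The centroid lies 2.84/2 = 1.42 m below the top edge, so the centroid depth is h_c = 1.2 + 1.42 = 2.62 m.
A = 4 × 2.84 = 11.36 m².
Resultant F = γ·h_c·A = 15.86277 × 2.62 × 11.36 = 472.127 kN.

F ≈ 472.1 kN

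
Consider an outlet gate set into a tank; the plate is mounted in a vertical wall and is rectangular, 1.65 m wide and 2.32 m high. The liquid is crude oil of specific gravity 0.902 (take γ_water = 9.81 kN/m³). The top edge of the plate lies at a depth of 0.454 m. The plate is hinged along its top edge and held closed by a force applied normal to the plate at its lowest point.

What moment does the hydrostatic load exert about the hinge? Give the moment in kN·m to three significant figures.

γ = 0.902 × 9.81 = 8.84862 kN/m³.
The centroid lies 2.32/2 = 1.16 m below the top edge, so the centroid depth is h_c = 0.454 + 1.16 = 1.614 m.
A = 1.65 × 2.32 = 3.828 m².
Resultant F = γ·h_c·A = 8.84862 × 1.614 × 3.828 = 54.6702 kN.
I_c = b·h³/12 = 1.65 × 2.32³/12 = 1.71699 m⁴.
Centre of pressure: y_p = y_c + I_c/(y_c·A) = 1.614 + 1.71699/(1.614 × 3.828) = 1.614 + 0.277902 = 1.8919 m along the plane.
The resultant acts 1.16 + 0.277902 = 1.4379 m (along the plate) below the hinge at the top edge, so the moment about the hinge is M = F × 1.4379 = 54.6702 × 1.4379 = 78.6103 kN·m.

M ≈ 78.6 kN·m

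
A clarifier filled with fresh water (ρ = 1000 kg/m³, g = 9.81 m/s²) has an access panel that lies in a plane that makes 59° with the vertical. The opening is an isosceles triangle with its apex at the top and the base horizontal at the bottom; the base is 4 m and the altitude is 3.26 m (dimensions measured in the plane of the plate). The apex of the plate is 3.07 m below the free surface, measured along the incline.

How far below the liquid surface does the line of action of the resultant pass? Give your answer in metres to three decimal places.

γ = ρg = 1000 × 9.81 = 9810 N/m³ = 9.81 kN/m³.
The plate makes 59° with the vertical, i.e. θ = 90° − 59° = 31° to the horizontal. Measuring y along the incline from the free-surface line, vertical depth h = y·sinθ with sinθ = 0.515038.
With the apex up, the centroid sits 2h/3 = 2 × 3.26/3 = 2.17333 m below the apex, so y_c = 3.07 + 2.17333 = 5.24333 m and h_c = 5.24333 × 0.515038 = 2.70051 m.
A = ½ × 4 × 3.26 = 6.52 m².
Resultant F = γ·h_c·A = 9.81 × 2.70051 × 6.52 = 172.728 kN.
I_c = b·h³/36 = 4 × 3.26³/36 = 3.84955 m⁴.
Centre of pressure: y_p = y_c + I_c/(y_c·A) = 5.24333 + 3.84955/(5.24333 × 6.52) = 5.24333 + 0.112604 = 5.35593 m along the plane.
Vertically, h_p = y_p·sinθ = 5.35593 × 0.515038 = 2.75851 m.

h_p = 2.759 m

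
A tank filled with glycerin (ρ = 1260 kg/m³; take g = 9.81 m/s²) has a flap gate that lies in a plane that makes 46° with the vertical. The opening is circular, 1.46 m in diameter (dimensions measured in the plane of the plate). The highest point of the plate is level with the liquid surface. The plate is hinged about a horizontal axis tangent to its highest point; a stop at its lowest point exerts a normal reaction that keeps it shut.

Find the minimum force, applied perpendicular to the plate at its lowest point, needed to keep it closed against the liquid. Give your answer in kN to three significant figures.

γ = ρg = 1260 × 9.81 / 1000 = 12.3606 kN/m³.
The plate makes 46° with the vertical, i.e. θ = 90° − 46° = 44° to the horizontal. Measuring y along the incline from the free-surface line, vertical depth h = y·sinθ with sinθ = 0.694658.
The centroid is at the centre, 0.73 m below the top of the plate, so y_c = 0.73 m and h_c = 0.73 × 0.694658 = 0.5071 m.
A = π(0.73)² = 1.67415 m².
Resultant F = γ·h_c·A = 12.3606 × 0.5071 × 1.67415 = 10.4937 kN.
I_c = πr⁴/4 = π × 0.73⁴/4 = 0.223039 m⁴.
Centre of pressure: y_p = y_c + I_c/(y_c·A) = 0.73 + 0.223039/(0.73 × 1.67415) = 0.73 + 0.1825 = 0.9125 m along the plane.
The resultant acts 0.73 + 0.1825 = 0.9125 m (along the plate) below the hinge at the top edge, so the moment about the hinge is M = F × 0.9125 = 10.4937 × 0.9125 = 9.5755 kN·m.
A normal force at the bottom, 1.46 m from the hinge, must supply this moment: P = 9.5755/1.46 = 6.55856 kN.

P ≈ 6.56 kN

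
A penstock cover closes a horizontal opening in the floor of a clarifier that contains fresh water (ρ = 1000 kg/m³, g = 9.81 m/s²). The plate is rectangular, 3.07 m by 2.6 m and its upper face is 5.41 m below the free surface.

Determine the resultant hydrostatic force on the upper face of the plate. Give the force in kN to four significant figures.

F ≈ 423.6 kN

γ = ρg = 1000 × 9.81 = 9810 N/m³ = 9.81 kN/m³.
The plate is horizontal, so pressure is uniform at p = γ·h = 9.81 × 5.41 = 53.0721 kN/m².
A = 3.07 × 2.6 = 7.982 m².
F = p·A = 53.0721 × 7.982 = 423.622 kN.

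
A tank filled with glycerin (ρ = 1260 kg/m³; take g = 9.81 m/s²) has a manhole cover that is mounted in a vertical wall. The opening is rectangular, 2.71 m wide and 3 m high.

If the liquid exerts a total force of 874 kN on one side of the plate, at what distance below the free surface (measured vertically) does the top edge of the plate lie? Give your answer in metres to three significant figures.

d_top ≈ 7.20 m

γ = ρg = 1260 × 9.81 / 1000 = 12.3606 kN/m³.
A = 2.71 × 3 = 8.13 m².
From F = γ·h_c·A, the centroid depth is h_c = 874/(12.3606 × 8.13) = 8.69724 m.
The centroid lies 3/2 = 1.5 m below the top edge, so the top edge sits at h_top = 8.69724 − 1.5 = 7.19724 m below the surface.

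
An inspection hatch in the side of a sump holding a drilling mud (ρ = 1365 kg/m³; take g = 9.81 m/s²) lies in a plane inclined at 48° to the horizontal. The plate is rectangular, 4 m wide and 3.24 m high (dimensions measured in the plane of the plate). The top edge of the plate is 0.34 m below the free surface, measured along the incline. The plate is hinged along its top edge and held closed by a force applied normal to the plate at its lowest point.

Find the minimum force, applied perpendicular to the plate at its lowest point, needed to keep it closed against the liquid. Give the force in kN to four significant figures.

γ = ρg = 1365 × 9.81 / 1000 = 13.39065 kN/m³.
Let θ = 48° be the plate's angle to the horizontal; measure y along the incline from where the plane meets the free surface. Vertical depth h = y·sinθ with sinθ = 0.743145.
The centroid lies 3.24/2 = 1.62 m below the top edge, so y_c = 0.34 + 1.62 = 1.96 m and h_c = 1.96 × 0.743145 = 1.45656 m.
A = 4 × 3.24 = 12.96 m².
Resultant F = γ·h_c·A = 13.39065 × 1.45656 × 12.96 = 252.776 kN.
I_c = b·h³/12 = 4 × 3.24³/12 = 11.3374 m⁴.
Centre of pressure: y_p = y_c + I_c/(y_c·A) = 1.96 + 11.3374/(1.96 × 12.96) = 1.96 + 0.446326 = 2.40633 m along the plane.
The resultant acts 1.62 + 0.446326 = 2.06633 m (along the plate) below the hinge at the top edge, so the moment about the hinge is M = F × 2.06633 = 252.776 × 2.06633 = 522.319 kN·m.
A normal force at the bottom, 3.24 m from the hinge, must supply this moment: P = 522.319/3.24 = 161.21 kN.

P ≈ 161.2 kN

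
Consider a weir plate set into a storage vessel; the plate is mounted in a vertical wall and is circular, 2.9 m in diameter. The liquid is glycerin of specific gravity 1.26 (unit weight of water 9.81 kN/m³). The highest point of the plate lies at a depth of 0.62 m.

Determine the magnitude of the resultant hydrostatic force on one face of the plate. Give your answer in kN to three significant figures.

F ≈ 169 kN

γ = 1.26 × 9.81 = 12.3606 kN/m³.
The centroid is at the centre, 1.45 m below the top of the plate, so the centroid depth is h_c = 0.62 + 1.45 = 2.07 m.
A = π(1.45)² = 6.6052 m².
Resultant F = γ·h_c·A = 12.3606 × 2.07 × 6.6052 = 169.004 kN.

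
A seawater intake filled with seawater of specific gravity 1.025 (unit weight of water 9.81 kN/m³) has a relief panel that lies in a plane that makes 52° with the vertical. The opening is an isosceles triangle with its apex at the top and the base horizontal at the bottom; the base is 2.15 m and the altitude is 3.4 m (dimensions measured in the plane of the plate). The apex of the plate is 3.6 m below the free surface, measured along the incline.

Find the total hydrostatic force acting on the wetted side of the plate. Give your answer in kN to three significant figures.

γ = 1.025 × 9.81 = 10.05525 kN/m³.
The plate makes 52° with the vertical, i.e. θ = 90° − 52° = 38° to the horizontal. Measuring y along the incline from the free-surface line, vertical depth h = y·sinθ with sinθ = 0.615661.
With the apex up, the centroid sits 2h/3 = 2 × 3.4/3 = 2.26667 m below the apex, so y_c = 3.6 + 2.26667 = 5.86667 m and h_c = 5.86667 × 0.615661 = 3.61188 m.
A = ½ × 2.15 × 3.4 = 3.655 m².
Resultant F = γ·h_c·A = 10.05525 × 3.61188 × 3.655 = 132.744 kN.

F ≈ 133 kN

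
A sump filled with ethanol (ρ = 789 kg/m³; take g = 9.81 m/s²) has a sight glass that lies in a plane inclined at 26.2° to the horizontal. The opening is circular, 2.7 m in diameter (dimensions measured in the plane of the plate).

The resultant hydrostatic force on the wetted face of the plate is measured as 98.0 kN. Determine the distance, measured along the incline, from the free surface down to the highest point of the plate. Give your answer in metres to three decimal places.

y_top ≈ 3.659 m

γ = ρg = 789 × 9.81 / 1000 = 7.74009 kN/m³.
A = π(1.35)² = 5.72555 m².
From F = γ·h_c·A, the centroid depth is h_c = 98.0/(7.74009 × 5.72555) = 2.21138 m.
Let θ = 26.2° be the plate's angle to the horizontal; measure y along the incline from where the plane meets the free surface. Vertical depth h = y·sinθ with sinθ = 0.441506.
Along the incline, y_c = h_c/sinθ = 2.21138/0.441506 = 5.00872 m.
The centroid is at the centre, 1.35 m below the top of the plate, so the highest point sits at y_top = 5.00872 − 1.35 = 3.65872 m along the incline.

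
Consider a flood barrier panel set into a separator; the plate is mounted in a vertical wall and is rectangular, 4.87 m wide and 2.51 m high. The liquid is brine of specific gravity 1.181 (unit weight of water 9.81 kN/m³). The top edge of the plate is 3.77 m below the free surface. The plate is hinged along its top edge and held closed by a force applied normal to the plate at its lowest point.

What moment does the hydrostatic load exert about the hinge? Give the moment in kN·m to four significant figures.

M ≈ 967.5 kN·m

γ = 1.181 × 9.81 = 11.58561 kN/m³.
The centroid lies 2.51/2 = 1.255 m below the top edge, so the centroid depth is h_c = 3.77 + 1.255 = 5.025 m.
A = 4.87 × 2.51 = 12.2237 m².
Resultant F = γ·h_c·A = 11.58561 × 5.025 × 12.2237 = 711.636 kN.
I_c = b·h³/12 = 4.87 × 2.51³/12 = 6.41754 m⁴.
Centre of pressure: y_p = y_c + I_c/(y_c·A) = 5.025 + 6.41754/(5.025 × 12.2237) = 5.025 + 0.104479 = 5.12948 m along the plane.
The resultant acts 1.255 + 0.104479 = 1.35948 m (along the plate) below the hinge at the top edge, so the moment about the hinge is M = F × 1.35948 = 711.636 × 1.35948 = 967.455 kN·m.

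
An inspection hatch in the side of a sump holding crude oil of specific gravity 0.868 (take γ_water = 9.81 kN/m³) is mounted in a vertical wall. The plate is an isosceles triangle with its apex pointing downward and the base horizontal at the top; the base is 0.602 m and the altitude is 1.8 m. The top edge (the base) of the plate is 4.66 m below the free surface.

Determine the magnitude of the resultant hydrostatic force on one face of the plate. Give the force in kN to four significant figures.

F ≈ 24.27 kN

γ = 0.868 × 9.81 = 8.51508 kN/m³.
With the apex down, the centroid sits h/3 = 1.8/3 = 0.6 m below the base (the top edge), so the centroid depth is h_c = 4.66 + 0.6 = 5.26 m.
A = ½ × 0.602 × 1.8 = 0.5418 m².
Resultant F = γ·h_c·A = 8.51508 × 5.26 × 0.5418 = 24.2669 kN.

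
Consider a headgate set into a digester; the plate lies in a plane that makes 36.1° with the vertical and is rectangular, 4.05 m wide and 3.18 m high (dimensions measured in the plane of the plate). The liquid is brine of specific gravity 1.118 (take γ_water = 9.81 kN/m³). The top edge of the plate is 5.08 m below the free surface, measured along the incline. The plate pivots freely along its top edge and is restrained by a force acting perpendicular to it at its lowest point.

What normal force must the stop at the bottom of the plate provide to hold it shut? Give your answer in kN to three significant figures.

P ≈ 411 kN

γ = 1.118 × 9.81 = 10.96758 kN/m³.
The plate makes 36.1° with the vertical, i.e. θ = 90° − 36.1° = 53.9° to the horizontal. Measuring y along the incline from the free-surface line, vertical depth h = y·sinθ with sinθ = 0.807990.
The centroid lies 3.18/2 = 1.59 m below the top edge, so y_c = 5.08 + 1.59 = 6.67 m and h_c = 6.67 × 0.807990 = 5.38929 m.
A = 4.05 × 3.18 = 12.879 m².
Resultant F = γ·h_c·A = 10.96758 × 5.38929 × 12.879 = 761.245 kN.
I_c = b·h³/12 = 4.05 × 3.18³/12 = 10.8531 m⁴.
Centre of pressure: y_p = y_c + I_c/(y_c·A) = 6.67 + 10.8531/(6.67 × 12.879) = 6.67 + 0.126341 = 6.79634 m along the plane.
The resultant acts 1.59 + 0.126341 = 1.71634 m (along the plate) below the hinge at the top edge, so the moment about the hinge is M = F × 1.71634 = 761.245 × 1.71634 = 1306.56 kN·m.
A normal force at the bottom, 3.18 m from the hinge, must supply this moment: P = 1306.56/3.18 = 410.868 kN.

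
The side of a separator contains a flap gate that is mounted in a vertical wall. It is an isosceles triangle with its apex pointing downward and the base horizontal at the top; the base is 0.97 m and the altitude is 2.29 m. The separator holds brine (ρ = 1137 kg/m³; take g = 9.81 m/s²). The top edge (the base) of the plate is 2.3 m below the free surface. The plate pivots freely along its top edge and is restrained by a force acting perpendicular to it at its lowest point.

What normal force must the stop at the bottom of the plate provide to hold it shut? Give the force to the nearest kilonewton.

P ≈ 14 kN

γ = ρg = 1137 × 9.81 / 1000 = 11.15397 kN/m³.
With the apex down, the centroid sits h/3 = 2.29/3 = 0.763333 m below the base (the top edge), so the centroid depth is h_c = 2.3 + 0.763333 = 3.06333 m.
A = ½ × 0.97 × 2.29 = 1.11065 m².
Resultant F = γ·h_c·A = 11.15397 × 3.06333 × 1.11065 = 37.949 kN.
I_c = b·h³/36 = 0.97 × 2.29³/36 = 0.323576 m⁴.
Centre of pressure: y_p = y_c + I_c/(y_c·A) = 3.06333 + 0.323576/(3.06333 × 1.11065) = 3.06333 + 0.0951054 = 3.15844 m along the plane.
The resultant acts 0.763333 + 0.0951054 = 0.858438 m (along the plate) below the hinge at the top edge, so the moment about the hinge is M = F × 0.858438 = 37.949 × 0.858438 = 32.5769 kN·m.
A normal force at the bottom, 2.29 m from the hinge, must supply this moment: P = 32.5769/2.29 = 14.2257 kN.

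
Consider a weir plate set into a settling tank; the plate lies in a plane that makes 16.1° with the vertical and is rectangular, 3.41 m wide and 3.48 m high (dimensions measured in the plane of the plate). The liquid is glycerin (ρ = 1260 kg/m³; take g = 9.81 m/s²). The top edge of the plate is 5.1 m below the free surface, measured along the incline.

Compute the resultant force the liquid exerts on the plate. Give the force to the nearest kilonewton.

γ = ρg = 1260 × 9.81 / 1000 = 12.3606 kN/m³.
The plate makes 16.1° with the vertical, i.e. θ = 90° − 16.1° = 73.9° to the horizontal. Measuring y along the incline from the free-surface line, vertical depth h = y·sinθ with sinθ = 0.960779.
The centroid lies 3.48/2 = 1.74 m below the top edge, so y_c = 5.1 + 1.74 = 6.84 m and h_c = 6.84 × 0.960779 = 6.57173 m.
A = 3.41 × 3.48 = 11.8668 m².
Resultant F = γ·h_c·A = 12.3606 × 6.57173 × 11.8668 = 963.946 kN.

F ≈ 964 kN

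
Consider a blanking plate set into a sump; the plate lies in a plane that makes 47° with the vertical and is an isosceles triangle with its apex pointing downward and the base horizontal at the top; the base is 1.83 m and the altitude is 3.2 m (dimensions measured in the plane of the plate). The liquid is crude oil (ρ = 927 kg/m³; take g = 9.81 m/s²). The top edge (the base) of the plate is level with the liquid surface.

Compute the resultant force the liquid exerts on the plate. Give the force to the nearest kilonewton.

F ≈ 19 kN

γ = ρg = 927 × 9.81 / 1000 = 9.09387 kN/m³.
The plate makes 47° with the vertical, i.e. θ = 90° − 47° = 43° to the horizontal. Measuring y along the incline from the free-surface line, vertical depth h = y·sinθ with sinθ = 0.681998.
With the apex down, the centroid sits h/3 = 3.2/3 = 1.06667 m below the base (the top edge), so y_c = 1.06667 m and h_c = 1.06667 × 0.681998 = 0.727467 m.
A = ½ × 1.83 × 3.2 = 2.928 m².
Resultant F = γ·h_c·A = 9.09387 × 0.727467 × 2.928 = 19.3702 kN.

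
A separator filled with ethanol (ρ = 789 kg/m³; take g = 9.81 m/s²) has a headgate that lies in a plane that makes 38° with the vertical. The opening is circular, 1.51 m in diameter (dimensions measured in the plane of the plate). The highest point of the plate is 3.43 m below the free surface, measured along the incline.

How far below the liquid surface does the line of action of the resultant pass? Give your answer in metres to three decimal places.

γ = ρg = 789 × 9.81 / 1000 = 7.74009 kN/m³.
The plate makes 38° with the vertical, i.e. θ = 90° − 38° = 52° to the horizontal. Measuring y along the incline from the free-surface line, vertical depth h = y·sinθ with sinθ = 0.788011.
The centroid is at the centre, 0.755 m below the top of the plate, so y_c = 3.43 + 0.755 = 4.185 m and h_c = 4.185 × 0.788011 = 3.29783 m.
A = π(0.755)² = 1.79079 m².
Resultant F = γ·h_c·A = 7.74009 × 3.29783 × 1.79079 = 45.7108 kN.
I_c = πr⁴/4 = π × 0.755⁴/4 = 0.255198 m⁴.
Centre of pressure: y_p = y_c + I_c/(y_c·A) = 4.185 + 0.255198/(4.185 × 1.79079) = 4.185 + 0.0340516 = 4.21905 m along the plane.
Vertically, h_p = y_p·sinθ = 4.21905 × 0.788011 = 3.32466 m.

h_p = 3.325 m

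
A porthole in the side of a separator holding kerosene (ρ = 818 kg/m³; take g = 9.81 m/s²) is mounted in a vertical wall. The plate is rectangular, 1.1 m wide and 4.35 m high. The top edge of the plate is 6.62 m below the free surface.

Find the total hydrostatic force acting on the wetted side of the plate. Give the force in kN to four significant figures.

γ = ρg = 818 × 9.81 / 1000 = 8.02458 kN/m³.
The centroid lies 4.35/2 = 2.175 m below the top edge, so the centroid depth is h_c = 6.62 + 2.175 = 8.795 m.
A = 1.1 × 4.35 = 4.785 m².
Resultant F = γ·h_c·A = 8.02458 × 8.795 × 4.785 = 337.707 kN.

F ≈ 337.7 kN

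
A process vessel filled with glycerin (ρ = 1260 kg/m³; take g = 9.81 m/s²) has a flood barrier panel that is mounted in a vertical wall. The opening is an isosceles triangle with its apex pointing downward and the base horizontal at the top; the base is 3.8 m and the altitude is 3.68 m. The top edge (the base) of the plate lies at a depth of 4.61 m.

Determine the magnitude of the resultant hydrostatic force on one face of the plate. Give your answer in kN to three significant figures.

γ = ρg = 1260 × 9.81 / 1000 = 12.3606 kN/m³.
With the apex down, the centroid sits h/3 = 3.68/3 = 1.22667 m below the base (the top edge), so the centroid depth is h_c = 4.61 + 1.22667 = 5.83667 m.
A = ½ × 3.8 × 3.68 = 6.992 m².
Resultant F = γ·h_c·A = 12.3606 × 5.83667 × 6.992 = 504.436 kN.

F ≈ 504 kN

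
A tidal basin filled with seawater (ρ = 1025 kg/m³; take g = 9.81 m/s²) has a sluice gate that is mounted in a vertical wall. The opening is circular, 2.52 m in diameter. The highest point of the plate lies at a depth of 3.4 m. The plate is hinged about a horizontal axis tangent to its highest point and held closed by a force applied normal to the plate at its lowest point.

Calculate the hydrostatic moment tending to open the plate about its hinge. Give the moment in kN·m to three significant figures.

γ = ρg = 1025 × 9.81 / 1000 = 10.05525 kN/m³.
The centroid is at the centre, 1.26 m below the top of the plate, so the centroid depth is h_c = 3.4 + 1.26 = 4.66 m.
A = π(1.26)² = 4.98759 m².
Resultant F = γ·h_c·A = 10.05525 × 4.66 × 4.98759 = 233.706 kN.
I_c = πr⁴/4 = π × 1.26⁴/4 = 1.97958 m⁴.
Centre of pressure: y_p = y_c + I_c/(y_c·A) = 4.66 + 1.97958/(4.66 × 4.98759) = 4.66 + 0.0851719 = 4.74517 m along the plane.
The resultant acts 1.26 + 0.0851719 = 1.34517 m (along the plate) below the hinge at the top edge, so the moment about the hinge is M = F × 1.34517 = 233.706 × 1.34517 = 314.374 kN·m.

M ≈ 314 kN·m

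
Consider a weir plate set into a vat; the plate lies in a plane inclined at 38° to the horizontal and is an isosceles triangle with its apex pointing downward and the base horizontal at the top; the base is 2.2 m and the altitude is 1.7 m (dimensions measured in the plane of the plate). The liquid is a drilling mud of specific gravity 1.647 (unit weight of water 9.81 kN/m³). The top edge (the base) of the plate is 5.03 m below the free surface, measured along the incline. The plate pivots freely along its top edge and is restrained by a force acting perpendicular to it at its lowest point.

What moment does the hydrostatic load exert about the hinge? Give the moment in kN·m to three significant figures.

M ≈ 62.0 kN·m

γ = 1.647 × 9.81 = 16.15707 kN/m³.
Let θ = 38° be the plate's angle to the horizontal; measure y along the incline from where the plane meets the free surface. Vertical depth h = y·sinθ with sinθ = 0.615661.
With the apex down, the centroid sits h/3 = 1.7/3 = 0.566667 m below the base (the top edge), so y_c = 5.03 + 0.566667 = 5.59667 m and h_c = 5.59667 × 0.615661 = 3.44565 m.
A = ½ × 2.2 × 1.7 = 1.87 m².
Resultant F = γ·h_c·A = 16.15707 × 3.44565 × 1.87 = 104.106 kN.
I_c = b·h³/36 = 2.2 × 1.7³/36 = 0.300239 m⁴.
Centre of pressure: y_p = y_c + I_c/(y_c·A) = 5.59667 + 0.300239/(5.59667 × 1.87) = 5.59667 + 0.0286877 = 5.62536 m along the plane.
The resultant acts 0.566667 + 0.0286877 = 0.595355 m (along the plate) below the hinge at the top edge, so the moment about the hinge is M = F × 0.595355 = 104.106 × 0.595355 = 61.98 kN·m.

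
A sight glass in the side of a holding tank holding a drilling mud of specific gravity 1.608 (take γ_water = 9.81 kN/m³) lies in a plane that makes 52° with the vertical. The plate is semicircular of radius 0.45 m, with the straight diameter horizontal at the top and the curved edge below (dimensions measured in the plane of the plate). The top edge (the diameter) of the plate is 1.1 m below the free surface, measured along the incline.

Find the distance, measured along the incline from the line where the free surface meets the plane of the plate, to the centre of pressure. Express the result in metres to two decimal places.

y_p = 1.30 m

γ = 1.608 × 9.81 = 15.77448 kN/m³.
The plate makes 52° with the vertical, i.e. θ = 90° − 52° = 38° to the horizontal. Measuring y along the incline from the free-surface line, vertical depth h = y·sinθ with sinθ = 0.615661.
The centroid of a semicircle lies 4r/(3π) = 0.190986 m from the diameter, here below the top edge, so y_c = 1.1 + 0.190986 = 1.29099 m and h_c = 1.29099 × 0.615661 = 0.794812 m.
A = πr²/2 = π × 0.45²/2 = 0.318086 m².
Resultant F = γ·h_c·A = 15.77448 × 0.794812 × 0.318086 = 3.98808 kN.
I_c = (π/8 − 8/(9π))·r⁴ = 0.109757 × 0.45⁴ = 0.00450072 m⁴.
Centre of pressure: y_p = y_c + I_c/(y_c·A) = 1.29099 + 0.00450072/(1.29099 × 0.318086) = 1.29099 + 0.0109601 = 1.30195 m along the plane.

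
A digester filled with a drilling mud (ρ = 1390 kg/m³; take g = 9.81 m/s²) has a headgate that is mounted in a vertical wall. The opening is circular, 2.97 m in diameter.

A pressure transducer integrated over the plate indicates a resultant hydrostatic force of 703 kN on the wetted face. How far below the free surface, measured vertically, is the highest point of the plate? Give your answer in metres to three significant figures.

γ = ρg = 1390 × 9.81 / 1000 = 13.6359 kN/m³.
A = π(1.485)² = 6.92792 m².
From F = γ·h_c·A, the centroid depth is h_c = 703/(13.6359 × 6.92792) = 7.44164 m.
The centroid is at the centre, 1.485 m below the top of the plate, so the highest point sits at h_top = 7.44164 − 1.485 = 5.95664 m below the surface.

d_top ≈ 5.96 m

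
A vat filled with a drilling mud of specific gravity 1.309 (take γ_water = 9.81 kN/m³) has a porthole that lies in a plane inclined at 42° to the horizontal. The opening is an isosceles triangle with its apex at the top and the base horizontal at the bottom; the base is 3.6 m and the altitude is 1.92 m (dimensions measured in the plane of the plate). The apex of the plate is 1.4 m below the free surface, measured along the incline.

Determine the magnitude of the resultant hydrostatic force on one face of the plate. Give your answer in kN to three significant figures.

γ = 1.309 × 9.81 = 12.84129 kN/m³.
Let θ = 42° be the plate's angle to the horizontal; measure y along the incline from where the plane meets the free surface. Vertical depth h = y·sinθ with sinθ = 0.669131.
With the apex up, the centroid sits 2h/3 = 2 × 1.92/3 = 1.28 m below the apex, so y_c = 1.4 + 1.28 = 2.68 m and h_c = 2.68 × 0.669131 = 1.79327 m.
A = ½ × 3.6 × 1.92 = 3.456 m².
Resultant F = γ·h_c·A = 12.84129 × 1.79327 × 3.456 = 79.5844 kN.

F ≈ 79.6 kN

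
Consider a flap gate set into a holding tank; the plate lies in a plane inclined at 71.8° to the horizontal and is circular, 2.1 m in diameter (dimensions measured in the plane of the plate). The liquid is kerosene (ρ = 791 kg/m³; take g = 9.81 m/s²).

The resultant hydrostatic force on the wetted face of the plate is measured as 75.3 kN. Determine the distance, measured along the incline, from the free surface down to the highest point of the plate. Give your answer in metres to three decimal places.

γ = ρg = 791 × 9.81 / 1000 = 7.75971 kN/m³.
A = π(1.05)² = 3.46361 m².
From F = γ·h_c·A, the centroid depth is h_c = 75.3/(7.75971 × 3.46361) = 2.80169 m.
Let θ = 71.8° be the plate's angle to the horizontal; measure y along the incline from where the plane meets the free surface. Vertical depth h = y·sinθ with sinθ = 0.949972.
Along the incline, y_c = h_c/sinθ = 2.80169/0.949972 = 2.94923 m.
The centroid is at the centre, 1.05 m below the top of the plate, so the highest point sits at y_top = 2.94923 − 1.05 = 1.89923 m along the incline.

y_top ≈ 1.899 m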